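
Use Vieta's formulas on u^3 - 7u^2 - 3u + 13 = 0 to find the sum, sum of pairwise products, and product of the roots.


Monic cubic u^3+bu^2+cu+d=0: sum=-b, pairwise sum=c, product=-d.
b=-7, c=-3, d=13
r1+r2+r3 = 7
r1r2+r1r3+r2r3 = -3
r1r2r3 = -13


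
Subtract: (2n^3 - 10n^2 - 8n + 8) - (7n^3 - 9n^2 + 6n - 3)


Distribute the minus sign:
  (2n^3 - 10n^2 - 8n + 8)
- (7n^3 - 9n^2 + 6n - 3)
Negate second polynomial: -7n^3 + 9n^2 - 6n + 3
Add: -5n^3 - n^2 - 14n + 11


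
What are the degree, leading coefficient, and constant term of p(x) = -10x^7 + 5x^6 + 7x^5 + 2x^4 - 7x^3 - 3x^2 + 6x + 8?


Highest power of x is 7, with coefficient -10. Constant term is 8.
Degree = 7, leading coefficient = -10, constant term = 8


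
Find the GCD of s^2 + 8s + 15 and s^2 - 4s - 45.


Factor each:
  s^2 + 8s + 15 = (s + 5)(s + 3)
  s^2 - 4s - 45 = (s + 5)(s - 9)
Common monic factor: s + 5


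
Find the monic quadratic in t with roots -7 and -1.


p(t) = (t + 7)(t + 1)
Expand: t^2 + 8t + 7


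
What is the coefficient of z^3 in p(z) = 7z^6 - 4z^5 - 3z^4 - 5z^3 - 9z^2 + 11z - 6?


Read off the coefficient of z^3: -5


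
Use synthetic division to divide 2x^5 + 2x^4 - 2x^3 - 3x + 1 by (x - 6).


Synthetic division with c = 6. Coefficients: 2, 2, -2, 0, -3, 1
Bring down 2.
  2 * 6 = 12; 12 + 2 = 14
  14 * 6 = 84; 84 - 2 = 82
  82 * 6 = 492; 492 + 0 = 492
  492 * 6 = 2952; 2952 - 3 = 2949
  2949 * 6 = 17694; 17694 + 1 = 17695
Quotient: 2x^4 + 14x^3 + 82x^2 + 492x + 2949, Remainder: 17695


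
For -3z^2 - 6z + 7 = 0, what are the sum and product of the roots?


For az^2+bz+c=0: sum = -b/a, product = c/a.
a=-3, b=-6, c=7
Sum = -(-6)/-3 = -2
Product = (7)/-3 = -7/3


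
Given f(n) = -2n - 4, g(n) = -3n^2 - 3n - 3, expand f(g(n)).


Substitute g(n) into f:
f(g(n)) = -2*(-3n^2 - 3n - 3) + (-4)
Expand and combine: 6n^2 + 6n + 2


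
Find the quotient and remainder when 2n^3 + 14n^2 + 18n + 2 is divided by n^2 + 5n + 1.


(2n^3 + 14n^2 + 18n + 2) / (n^2 + 5n + 1)
Step 1: 2n * (n^2 + 5n + 1) = 2n^3 + 10n^2 + 2n; subtract.
Step 2: 4 * (n^2 + 5n + 1) = 4n^2 + 20n + 4; subtract.
Quotient: 2n + 4, Remainder: -4n - 2


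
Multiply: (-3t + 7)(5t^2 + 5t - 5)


Distribute each term of the first polynomial:
  (-3t)(5t^2 + 5t - 5) = -15t^3 - 15t^2 + 15t
  (7)(5t^2 + 5t - 5) = 35t^2 + 35t - 35
Sum: -15t^3 + 20t^2 + 50t - 35


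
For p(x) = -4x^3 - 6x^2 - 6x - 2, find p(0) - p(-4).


p(0) = -2
p(-4) = 182
p(0) - p(-4) = -2 - 182 = -184


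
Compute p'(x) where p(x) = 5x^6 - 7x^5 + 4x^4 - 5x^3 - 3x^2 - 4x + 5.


Apply the power rule term by term:
  d/dx(5x^6) = 30x^5
  d/dx(-7x^5) = -35x^4
  d/dx(4x^4) = 16x^3
  d/dx(-5x^3) = -15x^2
  d/dx(-3x^2) = -6x
  d/dx(-4x) = -4
  d/dx(5) = 0
p'(x) = 30x^5 - 35x^4 + 16x^3 - 15x^2 - 6x - 4


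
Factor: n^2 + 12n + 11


Roots satisfy r1 + r2 = -b/a = -12 and r1*r2 = c/a = 11.
So r1 = -11, r2 = -1.
n^2 + 12n + 11 = (n - r1)(n - r2) = (n + 11)(n + 1)


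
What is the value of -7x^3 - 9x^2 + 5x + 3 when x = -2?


Using direct substitution:
  -7 * (-2)^3 = 56
  -9 * (-2)^2 = -36
  5 * (-2)^1 = -10
  constant: 3
Sum = 56 - 36 - 10 + 3 = 13


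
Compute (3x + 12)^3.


Expand (3x + 12)^3 by repeated multiplication:
  (3x + 12)^2 = 9x^2 + 72x + 144
= 27x^3 + 324x^2 + 1296x + 1728


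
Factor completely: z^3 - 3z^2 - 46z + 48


Try integer roots (divisors of 48). z=-6: p(-6)=0.
Divide out (z + 6): quotient is z^2 - 9z + 8.
Factor the quadratic: (z - 1)(z - 8)
Result: (z + 6)(z - 1)(z - 8)


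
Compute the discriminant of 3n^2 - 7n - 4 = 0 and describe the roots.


D = b^2 - 4ac = (-7)^2 - 4(3)(-4) = 49 + 48 = 97
Since D > 0: two distinct irrational roots


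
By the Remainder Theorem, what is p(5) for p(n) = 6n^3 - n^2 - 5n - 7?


By the Remainder Theorem, the remainder equals p(5):
  6*(5)^3 = 750
  -1*(5)^2 = -25
  -5*(5)^1 = -25
  constant: -7
Sum: 750 - 25 - 25 - 7 = 693


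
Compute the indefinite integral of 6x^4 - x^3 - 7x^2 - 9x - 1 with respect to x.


Reverse power rule on each term:
  ∫ 6x^4 dx = (6/5)x^5
  ∫ -x^3 dx = -(1/4)x^4
  ∫ -7x^2 dx = -(7/3)x^3
  ∫ -9x dx = -(9/2)x^2
  ∫ -1 dx = -x
F(x) = (6/5)x^5 - (1/4)x^4 - (7/3)x^3 - (9/2)x^2 - x + C


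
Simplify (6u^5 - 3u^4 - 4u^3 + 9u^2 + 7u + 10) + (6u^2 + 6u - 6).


Align terms by degree and add:
  6u^5 - 3u^4 - 4u^3 + 9u^2 + 7u + 10
+ 6u^2 + 6u - 6
= 6u^5 - 3u^4 - 4u^3 + 15u^2 + 13u + 4


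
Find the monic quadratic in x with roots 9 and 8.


p(x) = (x - 9)(x - 8)
Expand: x^2 - 17x + 72


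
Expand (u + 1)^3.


Expand (u + 1)^3 by repeated multiplication:
  (u + 1)^2 = u^2 + 2u + 1
= u^3 + 3u^2 + 3u + 1


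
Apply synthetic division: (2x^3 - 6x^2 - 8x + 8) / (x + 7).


Synthetic division with c = -7. Coefficients: 2, -6, -8, 8
Bring down 2.
  2 * -7 = -14; -14 - 6 = -20
  -20 * -7 = 140; 140 - 8 = 132
  132 * -7 = -924; -924 + 8 = -916
Quotient: 2x^2 - 20x + 132, Remainder: -916


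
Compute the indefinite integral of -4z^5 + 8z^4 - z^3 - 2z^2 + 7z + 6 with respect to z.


Reverse power rule on each term:
  ∫ -4z^5 dz = -(2/3)z^6
  ∫ 8z^4 dz = (8/5)z^5
  ∫ -z^3 dz = -(1/4)z^4
  ∫ -2z^2 dz = -(2/3)z^3
  ∫ 7z dz = (7/2)z^2
  ∫ 6 dz = 6z
F(z) = -(2/3)z^6 + (8/5)z^5 - (1/4)z^4 - (2/3)z^3 + (7/2)z^2 + 6z + C


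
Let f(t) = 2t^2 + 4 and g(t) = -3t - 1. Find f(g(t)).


Substitute g(t) into f:
f(g(t)) = 2*(-3t - 1)^2 + 4
(-3t - 1)^2 = 9t^2 + 6t + 1
Expand and combine: 18t^2 + 12t + 6


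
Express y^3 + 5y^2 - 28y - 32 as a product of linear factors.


Try integer roots (divisors of -32). y=-8: p(-8)=0.
Divide out (y + 8): quotient is y^2 - 3y - 4.
Factor the quadratic: (y - 4)(y + 1)
Result: (y + 8)(y - 4)(y + 1)


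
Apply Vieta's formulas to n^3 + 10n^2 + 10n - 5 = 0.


Monic cubic n^3+bn^2+cn+d=0: sum=-b, pairwise sum=c, product=-d.
b=10, c=10, d=-5
r1+r2+r3 = -10
r1r2+r1r3+r2r3 = 10
r1r2r3 = 5


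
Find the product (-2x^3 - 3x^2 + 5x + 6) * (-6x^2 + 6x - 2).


Distribute each term of the first polynomial:
  (-2x^3)(-6x^2 + 6x - 2) = 12x^5 - 12x^4 + 4x^3
  (-3x^2)(-6x^2 + 6x - 2) = 18x^4 - 18x^3 + 6x^2
  (5x)(-6x^2 + 6x - 2) = -30x^3 + 30x^2 - 10x
  (6)(-6x^2 + 6x - 2) = -36x^2 + 36x - 12
Sum: 12x^5 + 6x^4 - 44x^3 + 26x - 12


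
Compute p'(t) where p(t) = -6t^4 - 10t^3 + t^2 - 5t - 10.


Apply the power rule term by term:
  d/dt(-6t^4) = -24t^3
  d/dt(-10t^3) = -30t^2
  d/dt(t^2) = 2t
  d/dt(-5t) = -5
  d/dt(-10) = 0
p'(t) = -24t^3 - 30t^2 + 2t - 5


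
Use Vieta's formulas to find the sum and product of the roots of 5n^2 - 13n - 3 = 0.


For an^2+bn+c=0: sum = -b/a, product = c/a.
a=5, b=-13, c=-3
Sum = -(-13)/5 = 13/5
Product = (-3)/5 = -3/5


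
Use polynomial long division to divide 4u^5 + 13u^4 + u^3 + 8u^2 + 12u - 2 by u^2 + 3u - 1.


(4u^5 + 13u^4 + u^3 + 8u^2 + 12u - 2) / (u^2 + 3u - 1)
Step 1: 4u^3 * (u^2 + 3u - 1) = 4u^5 + 12u^4 - 4u^3; subtract.
Step 2: u^2 * (u^2 + 3u - 1) = u^4 + 3u^3 - u^2; subtract.
Step 3: 2u * (u^2 + 3u - 1) = 2u^3 + 6u^2 - 2u; subtract.
Step 4: 3 * (u^2 + 3u - 1) = 3u^2 + 9u - 3; subtract.
Quotient: 4u^3 + u^2 + 2u + 3, Remainder: 5u + 1


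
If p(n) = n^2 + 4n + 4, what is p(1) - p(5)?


p(1) = 9
p(5) = 49
p(1) - p(5) = 9 - 49 = -40


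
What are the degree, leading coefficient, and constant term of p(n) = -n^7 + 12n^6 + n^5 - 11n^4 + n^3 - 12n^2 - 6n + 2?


Highest power of n is 7, with coefficient -1. Constant term is 2.
Degree = 7, leading coefficient = -1, constant term = 2


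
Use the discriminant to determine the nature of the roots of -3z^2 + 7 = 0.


D = b^2 - 4ac = (0)^2 - 4(-3)(7) = 0 + 84 = 84
Since D > 0: two distinct irrational roots


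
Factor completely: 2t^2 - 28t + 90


Roots satisfy r1 + r2 = -b/a = 14 and r1*r2 = c/a = 45.
So r1 = 5, r2 = 9.
2t^2 - 28t + 90 = 2(t - r1)(t - r2) = 2(t - 5)(t - 9)


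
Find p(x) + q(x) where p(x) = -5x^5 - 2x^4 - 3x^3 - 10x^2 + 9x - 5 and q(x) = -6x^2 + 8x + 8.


Align terms by degree and add:
  -5x^5 - 2x^4 - 3x^3 - 10x^2 + 9x - 5
  -6x^2 + 8x + 8
= -5x^5 - 2x^4 - 3x^3 - 16x^2 + 17x + 3


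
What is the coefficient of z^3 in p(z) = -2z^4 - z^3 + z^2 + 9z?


Read off the coefficient of z^3: -1


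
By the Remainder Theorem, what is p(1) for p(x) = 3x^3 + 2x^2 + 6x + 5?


By the Remainder Theorem, the remainder equals p(1):
  3*(1)^3 = 3
  2*(1)^2 = 2
  6*(1)^1 = 6
  constant: 5
Sum: 3 + 2 + 6 + 5 = 16


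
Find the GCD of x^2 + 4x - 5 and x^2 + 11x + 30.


Factor each:
  x^2 + 4x - 5 = (x + 5)(x - 1)
  x^2 + 11x + 30 = (x + 5)(x + 6)
Common monic factor: x + 5


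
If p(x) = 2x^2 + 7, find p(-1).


Using direct substitution:
  2 * (-1)^2 = 2
  0 * (-1)^1 = 0
  constant: 7
Sum = 2 + 0 + 7 = 9


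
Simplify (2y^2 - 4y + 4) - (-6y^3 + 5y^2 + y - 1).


Distribute the minus sign:
  (2y^2 - 4y + 4)
- (-6y^3 + 5y^2 + y - 1)
Negate second polynomial: 6y^3 - 5y^2 - y + 1
Add: 6y^3 - 3y^2 - 5y + 5


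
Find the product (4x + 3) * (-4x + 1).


Distribute each term of the first polynomial:
  (4x)(-4x + 1) = -16x^2 + 4x
  (3)(-4x + 1) = -12x + 3
Sum: -16x^2 - 8x + 3


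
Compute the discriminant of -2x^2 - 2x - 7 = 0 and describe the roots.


D = b^2 - 4ac = (-2)^2 - 4(-2)(-7) = 4 - 56 = -52
Since D < 0: two complex conjugate roots (no real roots)


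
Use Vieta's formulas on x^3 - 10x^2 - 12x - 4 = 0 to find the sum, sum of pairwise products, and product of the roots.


Monic cubic x^3+bx^2+cx+d=0: sum=-b, pairwise sum=c, product=-d.
b=-10, c=-12, d=-4
r1+r2+r3 = 10
r1r2+r1r3+r2r3 = -12
r1r2r3 = 4


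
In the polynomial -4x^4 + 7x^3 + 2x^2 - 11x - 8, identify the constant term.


Read off the constant term: -8


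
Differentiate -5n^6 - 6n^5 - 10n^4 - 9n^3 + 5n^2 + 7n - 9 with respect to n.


Apply the power rule term by term:
  d/dn(-5n^6) = -30n^5
  d/dn(-6n^5) = -30n^4
  d/dn(-10n^4) = -40n^3
  d/dn(-9n^3) = -27n^2
  d/dn(5n^2) = 10n
  d/dn(7n) = 7
  d/dn(-9) = 0
p'(n) = -30n^5 - 30n^4 - 40n^3 - 27n^2 + 10n + 7


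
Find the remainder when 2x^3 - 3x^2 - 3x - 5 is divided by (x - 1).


By the Remainder Theorem, the remainder equals p(1):
  2*(1)^3 = 2
  -3*(1)^2 = -3
  -3*(1)^1 = -3
  constant: -5
Sum: 2 - 3 - 3 - 5 = -9


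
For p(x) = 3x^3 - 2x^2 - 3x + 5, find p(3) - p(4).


p(3) = 59
p(4) = 153
p(3) - p(4) = 59 - 153 = -94


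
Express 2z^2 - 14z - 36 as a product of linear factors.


Roots satisfy r1 + r2 = -b/a = 7 and r1*r2 = c/a = -18.
So r1 = -2, r2 = 9.
2z^2 - 14z - 36 = 2(z - r1)(z - r2) = 2(z + 2)(z - 9)


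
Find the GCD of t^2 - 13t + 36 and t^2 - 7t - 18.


Factor each:
  t^2 - 13t + 36 = (t - 9)(t - 4)
  t^2 - 7t - 18 = (t - 9)(t + 2)
Common monic factor: t - 9


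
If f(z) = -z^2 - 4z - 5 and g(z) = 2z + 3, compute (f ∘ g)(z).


Substitute g(z) into f:
f(g(z)) = -1*(2z + 3)^2 + (-4)*(2z + 3) + (-5)
(2z + 3)^2 = 4z^2 + 12z + 9
Expand and combine: -4z^2 - 20z - 26


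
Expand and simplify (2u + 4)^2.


Expand (2u + 4)^2 by repeated multiplication:
= 4u^2 + 16u + 16


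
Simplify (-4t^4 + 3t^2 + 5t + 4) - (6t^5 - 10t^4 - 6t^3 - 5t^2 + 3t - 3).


Distribute the minus sign:
  (-4t^4 + 3t^2 + 5t + 4)
- (6t^5 - 10t^4 - 6t^3 - 5t^2 + 3t - 3)
Negate second polynomial: -6t^5 + 10t^4 + 6t^3 + 5t^2 - 3t + 3
Add: -6t^5 + 6t^4 + 6t^3 + 8t^2 + 2t + 7


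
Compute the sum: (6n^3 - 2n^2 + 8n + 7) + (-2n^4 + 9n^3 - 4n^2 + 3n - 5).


Align terms by degree and add:
  6n^3 - 2n^2 + 8n + 7
  -2n^4 + 9n^3 - 4n^2 + 3n - 5
= -2n^4 + 15n^3 - 6n^2 + 11n + 2


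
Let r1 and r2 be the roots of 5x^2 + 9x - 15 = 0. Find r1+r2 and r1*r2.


For ax^2+bx+c=0: sum = -b/a, product = c/a.
a=5, b=9, c=-15
Sum = -(9)/5 = -9/5
Product = (-15)/5 = -3


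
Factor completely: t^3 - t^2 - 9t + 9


Try integer roots (divisors of 9). t=3: p(3)=0.
Divide out (t - 3): quotient is t^2 + 2t - 3.
Factor the quadratic: (t - 1)(t + 3)
Result: (t - 3)(t - 1)(t + 3)


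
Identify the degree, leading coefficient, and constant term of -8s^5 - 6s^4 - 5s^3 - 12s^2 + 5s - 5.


Highest power of s is 5, with coefficient -8. Constant term is -5.
Degree = 5, leading coefficient = -8, constant term = -5


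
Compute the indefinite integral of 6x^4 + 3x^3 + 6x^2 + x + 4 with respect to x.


Reverse power rule on each term:
  ∫ 6x^4 dx = (6/5)x^5
  ∫ 3x^3 dx = (3/4)x^4
  ∫ 6x^2 dx = 2x^3
  ∫ x dx = (1/2)x^2
  ∫ 4 dx = 4x
F(x) = (6/5)x^5 + (3/4)x^4 + 2x^3 + (1/2)x^2 + 4x + C


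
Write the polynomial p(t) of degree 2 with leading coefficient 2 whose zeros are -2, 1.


p(t) = 2(t + 2)(t - 1)
Expand: 2t^2 + 2t - 4


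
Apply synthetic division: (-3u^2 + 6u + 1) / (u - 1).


Synthetic division with c = 1. Coefficients: -3, 6, 1
Bring down -3.
  -3 * 1 = -3; -3 + 6 = 3
  3 * 1 = 3; 3 + 1 = 4
Quotient: -3u + 3, Remainder: 4


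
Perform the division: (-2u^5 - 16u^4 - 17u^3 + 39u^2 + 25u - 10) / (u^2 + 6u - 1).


(-2u^5 - 16u^4 - 17u^3 + 39u^2 + 25u - 10) / (u^2 + 6u - 1)
Step 1: -2u^3 * (u^2 + 6u - 1) = -2u^5 - 12u^4 + 2u^3; subtract.
Step 2: -4u^2 * (u^2 + 6u - 1) = -4u^4 - 24u^3 + 4u^2; subtract.
Step 3: 5u * (u^2 + 6u - 1) = 5u^3 + 30u^2 - 5u; subtract.
Step 4: 5 * (u^2 + 6u - 1) = 5u^2 + 30u - 5; subtract.
Quotient: -2u^3 - 4u^2 + 5u + 5, Remainder: -5


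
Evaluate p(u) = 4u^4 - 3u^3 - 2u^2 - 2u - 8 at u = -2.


Using direct substitution:
  4 * (-2)^4 = 64
  -3 * (-2)^3 = 24
  -2 * (-2)^2 = -8
  -2 * (-2)^1 = 4
  constant: -8
Sum = 64 + 24 - 8 + 4 - 8 = 76


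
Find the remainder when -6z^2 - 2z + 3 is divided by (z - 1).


By the Remainder Theorem, the remainder equals p(1):
  -6*(1)^2 = -6
  -2*(1)^1 = -2
  constant: 3
Sum: -6 - 2 + 3 = -5


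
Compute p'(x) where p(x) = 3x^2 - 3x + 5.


Apply the power rule term by term:
  d/dx(3x^2) = 6x
  d/dx(-3x) = -3
  d/dx(5) = 0
p'(x) = 6x - 3


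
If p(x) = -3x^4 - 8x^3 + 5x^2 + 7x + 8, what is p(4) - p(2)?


p(4) = -1164
p(2) = -70
p(4) - p(2) = -1164 + 70 = -1094


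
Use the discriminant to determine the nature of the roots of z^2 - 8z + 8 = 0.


D = b^2 - 4ac = (-8)^2 - 4(1)(8) = 64 - 32 = 32
Since D > 0: two distinct irrational roots


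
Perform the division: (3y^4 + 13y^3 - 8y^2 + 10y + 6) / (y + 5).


(3y^4 + 13y^3 - 8y^2 + 10y + 6) / (y + 5)
Step 1: 3y^3 * (y + 5) = 3y^4 + 15y^3; subtract.
Step 2: -2y^2 * (y + 5) = -2y^3 - 10y^2; subtract.
Step 3: 2y * (y + 5) = 2y^2 + 10y; subtract.
Step 4: 0 * (y + 5) = 0; subtract.
Quotient: 3y^3 - 2y^2 + 2y, Remainder: 6


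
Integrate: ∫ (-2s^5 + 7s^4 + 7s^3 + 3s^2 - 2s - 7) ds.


Reverse power rule on each term:
  ∫ -2s^5 ds = -(1/3)s^6
  ∫ 7s^4 ds = (7/5)s^5
  ∫ 7s^3 ds = (7/4)s^4
  ∫ 3s^2 ds = s^3
  ∫ -2s ds = -s^2
  ∫ -7 ds = -7s
F(s) = -(1/3)s^6 + (7/5)s^5 + (7/4)s^4 + s^3 - s^2 - 7s + C


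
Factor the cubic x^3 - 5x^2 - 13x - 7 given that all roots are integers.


Try integer roots (divisors of -7). x=-1: p(-1)=0.
Divide out (x + 1): quotient is x^2 - 6x - 7.
Factor the quadratic: (x + 1)(x - 7)
Result: (x + 1)(x + 1)(x - 7)


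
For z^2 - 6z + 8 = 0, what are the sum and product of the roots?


For az^2+bz+c=0: sum = -b/a, product = c/a.
a=1, b=-6, c=8
Sum = -(-6)/1 = 6
Product = (8)/1 = 8


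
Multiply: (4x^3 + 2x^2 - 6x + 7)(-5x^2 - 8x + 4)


Distribute each term of the first polynomial:
  (4x^3)(-5x^2 - 8x + 4) = -20x^5 - 32x^4 + 16x^3
  (2x^2)(-5x^2 - 8x + 4) = -10x^4 - 16x^3 + 8x^2
  (-6x)(-5x^2 - 8x + 4) = 30x^3 + 48x^2 - 24x
  (7)(-5x^2 - 8x + 4) = -35x^2 - 56x + 28
Sum: -20x^5 - 42x^4 + 30x^3 + 21x^2 - 80x + 28


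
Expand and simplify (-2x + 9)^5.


Expand (-2x + 9)^5 by repeated multiplication:
  (-2x + 9)^2 = 4x^2 - 36x + 81
  (-2x + 9)^3 = -8x^3 + 108x^2 - 486x + 729
  (-2x + 9)^4 = 16x^4 - 288x^3 + 1944x^2 - 5832x + 6561
= -32x^5 + 720x^4 - 6480x^3 + 29160x^2 - 65610x + 59049


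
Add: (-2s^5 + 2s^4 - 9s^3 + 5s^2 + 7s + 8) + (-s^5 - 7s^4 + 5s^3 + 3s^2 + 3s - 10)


Align terms by degree and add:
  -2s^5 + 2s^4 - 9s^3 + 5s^2 + 7s + 8
  -s^5 - 7s^4 + 5s^3 + 3s^2 + 3s - 10
= -3s^5 - 5s^4 - 4s^3 + 8s^2 + 10s - 2


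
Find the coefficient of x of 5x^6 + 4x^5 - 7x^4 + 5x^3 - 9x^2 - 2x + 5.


Read off the coefficient of x: -2


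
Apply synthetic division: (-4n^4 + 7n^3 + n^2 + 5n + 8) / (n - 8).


Synthetic division with c = 8. Coefficients: -4, 7, 1, 5, 8
Bring down -4.
  -4 * 8 = -32; -32 + 7 = -25
  -25 * 8 = -200; -200 + 1 = -199
  -199 * 8 = -1592; -1592 + 5 = -1587
  -1587 * 8 = -12696; -12696 + 8 = -12688
Quotient: -4n^3 - 25n^2 - 199n - 1587, Remainder: -12688


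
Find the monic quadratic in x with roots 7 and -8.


p(x) = (x - 7)(x + 8)
Expand: x^2 + x - 56


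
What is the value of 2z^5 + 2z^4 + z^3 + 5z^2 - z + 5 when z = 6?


Using direct substitution:
  2 * (6)^5 = 15552
  2 * (6)^4 = 2592
  1 * (6)^3 = 216
  5 * (6)^2 = 180
  -1 * (6)^1 = -6
  constant: 5
Sum = 15552 + 2592 + 216 + 180 - 6 + 5 = 18539


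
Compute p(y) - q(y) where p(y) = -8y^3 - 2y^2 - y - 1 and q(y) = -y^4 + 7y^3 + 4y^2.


Distribute the minus sign:
  (-8y^3 - 2y^2 - y - 1)
- (-y^4 + 7y^3 + 4y^2)
Negate second polynomial: y^4 - 7y^3 - 4y^2
Add: y^4 - 15y^3 - 6y^2 - y - 1


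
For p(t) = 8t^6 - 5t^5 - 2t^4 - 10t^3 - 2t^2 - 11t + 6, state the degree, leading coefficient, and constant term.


Highest power of t is 6, with coefficient 8. Constant term is 6.
Degree = 6, leading coefficient = 8, constant term = 6


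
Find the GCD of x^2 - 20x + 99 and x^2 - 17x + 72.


Factor each:
  x^2 - 20x + 99 = (x - 9)(x - 11)
  x^2 - 17x + 72 = (x - 9)(x - 8)
Common monic factor: x - 9


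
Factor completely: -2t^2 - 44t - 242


Roots satisfy r1 + r2 = -b/a = -22 and r1*r2 = c/a = 121.
So r1 = -11, r2 = -11.
-2t^2 - 44t - 242 = -2(t - r1)(t - r2) = -2(t + 11)(t + 11)


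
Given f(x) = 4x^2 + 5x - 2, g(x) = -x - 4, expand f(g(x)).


Substitute g(x) into f:
f(g(x)) = 4*(-x - 4)^2 + 5*(-x - 4) + (-2)
(-x - 4)^2 = x^2 + 8x + 16
Expand and combine: 4x^2 + 27x + 42


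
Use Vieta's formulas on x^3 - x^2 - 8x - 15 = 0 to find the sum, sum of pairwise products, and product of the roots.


Monic cubic x^3+bx^2+cx+d=0: sum=-b, pairwise sum=c, product=-d.
b=-1, c=-8, d=-15
r1+r2+r3 = 1
r1r2+r1r3+r2r3 = -8
r1r2r3 = 15


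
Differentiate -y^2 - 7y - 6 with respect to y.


Apply the power rule term by term:
  d/dy(-y^2) = -2y
  d/dy(-7y) = -7
  d/dy(-6) = 0
p'(y) = -2y - 7


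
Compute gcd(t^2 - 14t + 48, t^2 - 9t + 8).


Factor each:
  t^2 - 14t + 48 = (t - 8)(t - 6)
  t^2 - 9t + 8 = (t - 8)(t - 1)
Common monic factor: t - 8


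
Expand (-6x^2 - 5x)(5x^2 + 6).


Distribute each term of the first polynomial:
  (-6x^2)(5x^2 + 6) = -30x^4 - 36x^2
  (-5x)(5x^2 + 6) = -25x^3 - 30x
Sum: -30x^4 - 25x^3 - 36x^2 - 30x


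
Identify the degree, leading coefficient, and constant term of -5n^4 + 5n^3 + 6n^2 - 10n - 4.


Highest power of n is 4, with coefficient -5. Constant term is -4.
Degree = 4, leading coefficient = -5, constant term = -4


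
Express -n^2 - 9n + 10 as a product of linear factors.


Roots satisfy r1 + r2 = -b/a = -9 and r1*r2 = c/a = -10.
So r1 = 1, r2 = -10.
-n^2 - 9n + 10 = -(n - r1)(n - r2) = -(n - 1)(n + 10)


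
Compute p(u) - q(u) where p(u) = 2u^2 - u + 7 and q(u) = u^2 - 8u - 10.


Distribute the minus sign:
  (2u^2 - u + 7)
- (u^2 - 8u - 10)
Negate second polynomial: -u^2 + 8u + 10
Add: u^2 + 7u + 17


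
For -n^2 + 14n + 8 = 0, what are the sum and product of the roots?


For an^2+bn+c=0: sum = -b/a, product = c/a.
a=-1, b=14, c=8
Sum = -(14)/-1 = 14
Product = (8)/-1 = -8


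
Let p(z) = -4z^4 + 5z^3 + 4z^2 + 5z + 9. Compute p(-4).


Using direct substitution:
  -4 * (-4)^4 = -1024
  5 * (-4)^3 = -320
  4 * (-4)^2 = 64
  5 * (-4)^1 = -20
  constant: 9
Sum = -1024 - 320 + 64 - 20 + 9 = -1291


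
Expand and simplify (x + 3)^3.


Expand (x + 3)^3 by repeated multiplication:
  (x + 3)^2 = x^2 + 6x + 9
= x^3 + 9x^2 + 27x + 27


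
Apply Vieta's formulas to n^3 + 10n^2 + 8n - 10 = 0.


Monic cubic n^3+bn^2+cn+d=0: sum=-b, pairwise sum=c, product=-d.
b=10, c=8, d=-10
r1+r2+r3 = -10
r1r2+r1r3+r2r3 = 8
r1r2r3 = 10


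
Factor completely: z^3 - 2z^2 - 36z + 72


Try integer roots (divisors of 72). z=6: p(6)=0.
Divide out (z - 6): quotient is z^2 + 4z - 12.
Factor the quadratic: (z - 2)(z + 6)
Result: (z - 6)(z - 2)(z + 6)


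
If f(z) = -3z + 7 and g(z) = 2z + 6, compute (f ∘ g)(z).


Substitute g(z) into f:
f(g(z)) = -3*(2z + 6) + 7
Expand and combine: -6z - 11


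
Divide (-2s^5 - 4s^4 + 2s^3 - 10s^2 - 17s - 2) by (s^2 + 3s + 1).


(-2s^5 - 4s^4 + 2s^3 - 10s^2 - 17s - 2) / (s^2 + 3s + 1)
Step 1: -2s^3 * (s^2 + 3s + 1) = -2s^5 - 6s^4 - 2s^3; subtract.
Step 2: 2s^2 * (s^2 + 3s + 1) = 2s^4 + 6s^3 + 2s^2; subtract.
Step 3: -2s * (s^2 + 3s + 1) = -2s^3 - 6s^2 - 2s; subtract.
Step 4: -6 * (s^2 + 3s + 1) = -6s^2 - 18s - 6; subtract.
Quotient: -2s^3 + 2s^2 - 2s - 6, Remainder: 3s + 4


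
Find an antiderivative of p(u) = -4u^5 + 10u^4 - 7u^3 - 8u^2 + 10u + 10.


Reverse power rule on each term:
  ∫ -4u^5 du = -(2/3)u^6
  ∫ 10u^4 du = 2u^5
  ∫ -7u^3 du = -(7/4)u^4
  ∫ -8u^2 du = -(8/3)u^3
  ∫ 10u du = 5u^2
  ∫ 10 du = 10u
F(u) = -(2/3)u^6 + 2u^5 - (7/4)u^4 - (8/3)u^3 + 5u^2 + 10u + C


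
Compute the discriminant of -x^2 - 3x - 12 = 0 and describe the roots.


D = b^2 - 4ac = (-3)^2 - 4(-1)(-12) = 9 - 48 = -39
Since D < 0: two complex conjugate roots (no real roots)


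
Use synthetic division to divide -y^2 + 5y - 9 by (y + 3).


Synthetic division with c = -3. Coefficients: -1, 5, -9
Bring down -1.
  -1 * -3 = 3; 3 + 5 = 8
  8 * -3 = -24; -24 - 9 = -33
Quotient: -y + 8, Remainder: -33


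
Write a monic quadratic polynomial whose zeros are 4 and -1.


p(t) = (t - 4)(t + 1)
Expand: t^2 - 3t - 4


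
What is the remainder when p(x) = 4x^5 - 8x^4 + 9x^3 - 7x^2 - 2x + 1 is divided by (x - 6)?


By the Remainder Theorem, the remainder equals p(6):
  4*(6)^5 = 31104
  -8*(6)^4 = -10368
  9*(6)^3 = 1944
  -7*(6)^2 = -252
  -2*(6)^1 = -12
  constant: 1
Sum: 31104 - 10368 + 1944 - 252 - 12 + 1 = 22417


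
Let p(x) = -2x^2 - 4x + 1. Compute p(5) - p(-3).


p(5) = -69
p(-3) = -5
p(5) - p(-3) = -69 + 5 = -64


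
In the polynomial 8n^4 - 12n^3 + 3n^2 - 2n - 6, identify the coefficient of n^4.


Read off the coefficient of n^4: 8


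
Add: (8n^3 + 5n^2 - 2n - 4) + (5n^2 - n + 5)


Align terms by degree and add:
  8n^3 + 5n^2 - 2n - 4
+ 5n^2 - n + 5
= 8n^3 + 10n^2 - 3n + 1


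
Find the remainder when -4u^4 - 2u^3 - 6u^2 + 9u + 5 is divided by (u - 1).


By the Remainder Theorem, the remainder equals p(1):
  -4*(1)^4 = -4
  -2*(1)^3 = -2
  -6*(1)^2 = -6
  9*(1)^1 = 9
  constant: 5
Sum: -4 - 2 - 6 + 9 + 5 = 2


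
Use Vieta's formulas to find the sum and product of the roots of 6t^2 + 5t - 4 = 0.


For at^2+bt+c=0: sum = -b/a, product = c/a.
a=6, b=5, c=-4
Sum = -(5)/6 = -5/6
Product = (-4)/6 = -2/3


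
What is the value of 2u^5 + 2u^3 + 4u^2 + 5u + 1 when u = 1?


Using direct substitution:
  2 * (1)^5 = 2
  0 * (1)^4 = 0
  2 * (1)^3 = 2
  4 * (1)^2 = 4
  5 * (1)^1 = 5
  constant: 1
Sum = 2 + 0 + 2 + 4 + 5 + 1 = 14


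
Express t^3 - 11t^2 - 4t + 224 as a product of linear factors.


Try integer roots (divisors of 224). t=-4: p(-4)=0.
Divide out (t + 4): quotient is t^2 - 15t + 56.
Factor the quadratic: (t - 8)(t - 7)
Result: (t + 4)(t - 8)(t - 7)


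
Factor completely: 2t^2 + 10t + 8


Roots satisfy r1 + r2 = -b/a = -5 and r1*r2 = c/a = 4.
So r1 = -1, r2 = -4.
2t^2 + 10t + 8 = 2(t - r1)(t - r2) = 2(t + 1)(t + 4)


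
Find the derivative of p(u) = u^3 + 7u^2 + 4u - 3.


Apply the power rule term by term:
  d/du(u^3) = 3u^2
  d/du(7u^2) = 14u
  d/du(4u) = 4
  d/du(-3) = 0
p'(u) = 3u^2 + 14u + 4


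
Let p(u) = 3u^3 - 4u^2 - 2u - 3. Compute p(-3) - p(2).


p(-3) = -114
p(2) = 1
p(-3) - p(2) = -114 - 1 = -115


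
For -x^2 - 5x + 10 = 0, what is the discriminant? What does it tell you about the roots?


D = b^2 - 4ac = (-5)^2 - 4(-1)(10) = 25 + 40 = 65
Since D > 0: two distinct irrational roots


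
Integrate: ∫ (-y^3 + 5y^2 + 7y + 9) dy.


Reverse power rule on each term:
  ∫ -y^3 dy = -(1/4)y^4
  ∫ 5y^2 dy = (5/3)y^3
  ∫ 7y dy = (7/2)y^2
  ∫ 9 dy = 9y
F(y) = -(1/4)y^4 + (5/3)y^3 + (7/2)y^2 + 9y + C


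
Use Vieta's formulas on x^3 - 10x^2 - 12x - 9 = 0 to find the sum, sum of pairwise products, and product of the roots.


Monic cubic x^3+bx^2+cx+d=0: sum=-b, pairwise sum=c, product=-d.
b=-10, c=-12, d=-9
r1+r2+r3 = 10
r1r2+r1r3+r2r3 = -12
r1r2r3 = 9


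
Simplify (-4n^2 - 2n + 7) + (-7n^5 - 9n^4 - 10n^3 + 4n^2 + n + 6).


Align terms by degree and add:
  -4n^2 - 2n + 7
  -7n^5 - 9n^4 - 10n^3 + 4n^2 + n + 6
= -7n^5 - 9n^4 - 10n^3 - n + 13


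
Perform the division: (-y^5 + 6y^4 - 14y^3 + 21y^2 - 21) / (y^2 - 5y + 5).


(-y^5 + 6y^4 - 14y^3 + 21y^2 - 21) / (y^2 - 5y + 5)
Step 1: -y^3 * (y^2 - 5y + 5) = -y^5 + 5y^4 - 5y^3; subtract.
Step 2: y^2 * (y^2 - 5y + 5) = y^4 - 5y^3 + 5y^2; subtract.
Step 3: -4y * (y^2 - 5y + 5) = -4y^3 + 20y^2 - 20y; subtract.
Step 4: -4 * (y^2 - 5y + 5) = -4y^2 + 20y - 20; subtract.
Quotient: -y^3 + y^2 - 4y - 4, Remainder: -1


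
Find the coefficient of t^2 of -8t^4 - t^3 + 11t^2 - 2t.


Read off the coefficient of t^2: 11


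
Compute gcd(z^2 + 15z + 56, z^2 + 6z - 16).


Factor each:
  z^2 + 15z + 56 = (z + 8)(z + 7)
  z^2 + 6z - 16 = (z + 8)(z - 2)
Common monic factor: z + 8


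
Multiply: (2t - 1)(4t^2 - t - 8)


Distribute each term of the first polynomial:
  (2t)(4t^2 - t - 8) = 8t^3 - 2t^2 - 16t
  (-1)(4t^2 - t - 8) = -4t^2 + t + 8
Sum: 8t^3 - 6t^2 - 15t + 8


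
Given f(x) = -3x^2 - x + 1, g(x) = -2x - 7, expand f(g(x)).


Substitute g(x) into f:
f(g(x)) = -3*(-2x - 7)^2 + (-1)*(-2x - 7) + 1
(-2x - 7)^2 = 4x^2 + 28x + 49
Expand and combine: -12x^2 - 82x - 139


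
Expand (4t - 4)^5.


Expand (4t - 4)^5 by repeated multiplication:
  (4t - 4)^2 = 16t^2 - 32t + 16
  (4t - 4)^3 = 64t^3 - 192t^2 + 192t - 64
  (4t - 4)^4 = 256t^4 - 1024t^3 + 1536t^2 - 1024t + 256
= 1024t^5 - 5120t^4 + 10240t^3 - 10240t^2 + 5120t - 1024


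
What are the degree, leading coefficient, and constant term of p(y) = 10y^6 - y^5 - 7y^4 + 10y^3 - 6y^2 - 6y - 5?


Highest power of y is 6, with coefficient 10. Constant term is -5.
Degree = 6, leading coefficient = 10, constant term = -5


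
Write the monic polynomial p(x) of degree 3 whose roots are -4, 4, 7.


p(x) = (x + 4)(x - 4)(x - 7)
Expand: x^3 - 7x^2 - 16x + 112


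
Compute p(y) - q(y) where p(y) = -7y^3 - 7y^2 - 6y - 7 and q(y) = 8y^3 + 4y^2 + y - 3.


Distribute the minus sign:
  (-7y^3 - 7y^2 - 6y - 7)
- (8y^3 + 4y^2 + y - 3)
Negate second polynomial: -8y^3 - 4y^2 - y + 3
Add: -15y^3 - 11y^2 - 7y - 4


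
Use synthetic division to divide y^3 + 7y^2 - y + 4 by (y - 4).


Synthetic division with c = 4. Coefficients: 1, 7, -1, 4
Bring down 1.
  1 * 4 = 4; 4 + 7 = 11
  11 * 4 = 44; 44 - 1 = 43
  43 * 4 = 172; 172 + 4 = 176
Quotient: y^2 + 11y + 43, Remainder: 176


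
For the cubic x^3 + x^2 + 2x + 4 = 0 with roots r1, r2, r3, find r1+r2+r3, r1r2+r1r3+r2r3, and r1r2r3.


Monic cubic x^3+bx^2+cx+d=0: sum=-b, pairwise sum=c, product=-d.
b=1, c=2, d=4
r1+r2+r3 = -1
r1r2+r1r3+r2r3 = 2
r1r2r3 = -4


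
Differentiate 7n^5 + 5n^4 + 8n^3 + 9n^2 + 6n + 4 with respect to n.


Apply the power rule term by term:
  d/dn(7n^5) = 35n^4
  d/dn(5n^4) = 20n^3
  d/dn(8n^3) = 24n^2
  d/dn(9n^2) = 18n
  d/dn(6n) = 6
  d/dn(4) = 0
p'(n) = 35n^4 + 20n^3 + 24n^2 + 18n + 6


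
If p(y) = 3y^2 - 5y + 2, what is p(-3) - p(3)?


p(-3) = 44
p(3) = 14
p(-3) - p(3) = 44 - 14 = 30


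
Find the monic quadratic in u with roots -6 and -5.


p(u) = (u + 6)(u + 5)
Expand: u^2 + 11u + 30


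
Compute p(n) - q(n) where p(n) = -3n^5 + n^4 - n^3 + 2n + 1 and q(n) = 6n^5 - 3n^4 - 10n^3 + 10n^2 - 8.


Distribute the minus sign:
  (-3n^5 + n^4 - n^3 + 2n + 1)
- (6n^5 - 3n^4 - 10n^3 + 10n^2 - 8)
Negate second polynomial: -6n^5 + 3n^4 + 10n^3 - 10n^2 + 8
Add: -9n^5 + 4n^4 + 9n^3 - 10n^2 + 2n + 9


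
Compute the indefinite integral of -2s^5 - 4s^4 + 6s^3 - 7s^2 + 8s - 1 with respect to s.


Reverse power rule on each term:
  ∫ -2s^5 ds = -(1/3)s^6
  ∫ -4s^4 ds = -(4/5)s^5
  ∫ 6s^3 ds = (3/2)s^4
  ∫ -7s^2 ds = -(7/3)s^3
  ∫ 8s ds = 4s^2
  ∫ -1 ds = -s
F(s) = -(1/3)s^6 - (4/5)s^5 + (3/2)s^4 - (7/3)s^3 + 4s^2 - s + C


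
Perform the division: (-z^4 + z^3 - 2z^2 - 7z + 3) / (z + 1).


(-z^4 + z^3 - 2z^2 - 7z + 3) / (z + 1)
Step 1: -z^3 * (z + 1) = -z^4 - z^3; subtract.
Step 2: 2z^2 * (z + 1) = 2z^3 + 2z^2; subtract.
Step 3: -4z * (z + 1) = -4z^2 - 4z; subtract.
Step 4: -3 * (z + 1) = -3z - 3; subtract.
Quotient: -z^3 + 2z^2 - 4z - 3, Remainder: 6


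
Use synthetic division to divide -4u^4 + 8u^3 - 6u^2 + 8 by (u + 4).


Synthetic division with c = -4. Coefficients: -4, 8, -6, 0, 8
Bring down -4.
  -4 * -4 = 16; 16 + 8 = 24
  24 * -4 = -96; -96 - 6 = -102
  -102 * -4 = 408; 408 + 0 = 408
  408 * -4 = -1632; -1632 + 8 = -1624
Quotient: -4u^3 + 24u^2 - 102u + 408, Remainder: -1624


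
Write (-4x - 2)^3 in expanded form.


Expand (-4x - 2)^3 by repeated multiplication:
  (-4x - 2)^2 = 16x^2 + 16x + 4
= -64x^3 - 96x^2 - 48x - 8


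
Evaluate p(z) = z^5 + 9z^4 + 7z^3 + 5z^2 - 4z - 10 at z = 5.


Using direct substitution:
  1 * (5)^5 = 3125
  9 * (5)^4 = 5625
  7 * (5)^3 = 875
  5 * (5)^2 = 125
  -4 * (5)^1 = -20
  constant: -10
Sum = 3125 + 5625 + 875 + 125 - 20 - 10 = 9720


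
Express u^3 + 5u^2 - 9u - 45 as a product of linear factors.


Try integer roots (divisors of -45). u=-3: p(-3)=0.
Divide out (u + 3): quotient is u^2 + 2u - 15.
Factor the quadratic: (u + 5)(u - 3)
Result: (u + 3)(u + 5)(u - 3)


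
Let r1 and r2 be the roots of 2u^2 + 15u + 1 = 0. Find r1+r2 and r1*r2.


For au^2+bu+c=0: sum = -b/a, product = c/a.
a=2, b=15, c=1
Sum = -(15)/2 = -15/2
Product = (1)/2 = 1/2


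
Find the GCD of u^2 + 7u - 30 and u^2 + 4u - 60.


Factor each:
  u^2 + 7u - 30 = (u + 10)(u - 3)
  u^2 + 4u - 60 = (u + 10)(u - 6)
Common monic factor: u + 10


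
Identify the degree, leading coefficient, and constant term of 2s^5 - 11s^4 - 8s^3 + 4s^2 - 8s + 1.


Highest power of s is 5, with coefficient 2. Constant term is 1.
Degree = 5, leading coefficient = 2, constant term = 1


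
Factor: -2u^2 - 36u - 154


Roots satisfy r1 + r2 = -b/a = -18 and r1*r2 = c/a = 77.
So r1 = -7, r2 = -11.
-2u^2 - 36u - 154 = -2(u - r1)(u - r2) = -2(u + 7)(u + 11)


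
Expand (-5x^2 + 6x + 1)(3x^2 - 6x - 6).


Distribute each term of the first polynomial:
  (-5x^2)(3x^2 - 6x - 6) = -15x^4 + 30x^3 + 30x^2
  (6x)(3x^2 - 6x - 6) = 18x^3 - 36x^2 - 36x
  (1)(3x^2 - 6x - 6) = 3x^2 - 6x - 6
Sum: -15x^4 + 48x^3 - 3x^2 - 42x - 6


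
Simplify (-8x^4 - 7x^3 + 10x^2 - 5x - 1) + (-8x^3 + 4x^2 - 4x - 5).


Align terms by degree and add:
  -8x^4 - 7x^3 + 10x^2 - 5x - 1
  -8x^3 + 4x^2 - 4x - 5
= -8x^4 - 15x^3 + 14x^2 - 9x - 6


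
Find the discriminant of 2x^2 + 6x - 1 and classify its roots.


D = b^2 - 4ac = (6)^2 - 4(2)(-1) = 36 + 8 = 44
Since D > 0: two distinct irrational roots


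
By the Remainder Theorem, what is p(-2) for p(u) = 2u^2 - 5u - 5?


By the Remainder Theorem, the remainder equals p(-2):
  2*(-2)^2 = 8
  -5*(-2)^1 = 10
  constant: -5
Sum: 8 + 10 - 5 = 13


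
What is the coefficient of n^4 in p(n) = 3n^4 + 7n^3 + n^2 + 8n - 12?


Read off the coefficient of n^4: 3


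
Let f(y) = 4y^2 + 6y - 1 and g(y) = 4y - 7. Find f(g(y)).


Substitute g(y) into f:
f(g(y)) = 4*(4y - 7)^2 + 6*(4y - 7) + (-1)
(4y - 7)^2 = 16y^2 - 56y + 49
Expand and combine: 64y^2 - 200y + 153


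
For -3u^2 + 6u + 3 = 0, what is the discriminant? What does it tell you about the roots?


D = b^2 - 4ac = (6)^2 - 4(-3)(3) = 36 + 36 = 72
Since D > 0: two distinct irrational roots


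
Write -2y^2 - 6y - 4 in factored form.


Roots satisfy r1 + r2 = -b/a = -3 and r1*r2 = c/a = 2.
So r1 = -2, r2 = -1.
-2y^2 - 6y - 4 = -2(y - r1)(y - r2) = -2(y + 2)(y + 1)


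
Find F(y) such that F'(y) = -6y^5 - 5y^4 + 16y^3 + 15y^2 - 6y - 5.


Reverse power rule on each term:
  ∫ -6y^5 dy = -y^6
  ∫ -5y^4 dy = -y^5
  ∫ 16y^3 dy = 4y^4
  ∫ 15y^2 dy = 5y^3
  ∫ -6y dy = -3y^2
  ∫ -5 dy = -5y
F(y) = -y^6 - y^5 + 4y^4 + 5y^3 - 3y^2 - 5y + C


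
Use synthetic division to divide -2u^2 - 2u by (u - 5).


Synthetic division with c = 5. Coefficients: -2, -2, 0
Bring down -2.
  -2 * 5 = -10; -10 - 2 = -12
  -12 * 5 = -60; -60 + 0 = -60
Quotient: -2u - 12, Remainder: -60


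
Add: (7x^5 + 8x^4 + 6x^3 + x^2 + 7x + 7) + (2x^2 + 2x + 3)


Align terms by degree and add:
  7x^5 + 8x^4 + 6x^3 + x^2 + 7x + 7
+ 2x^2 + 2x + 3
= 7x^5 + 8x^4 + 6x^3 + 3x^2 + 9x + 10


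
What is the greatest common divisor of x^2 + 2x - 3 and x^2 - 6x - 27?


Factor each:
  x^2 + 2x - 3 = (x + 3)(x - 1)
  x^2 - 6x - 27 = (x + 3)(x - 9)
Common monic factor: x + 3


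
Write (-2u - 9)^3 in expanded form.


Expand (-2u - 9)^3 by repeated multiplication:
  (-2u - 9)^2 = 4u^2 + 36u + 81
= -8u^3 - 108u^2 - 486u - 729


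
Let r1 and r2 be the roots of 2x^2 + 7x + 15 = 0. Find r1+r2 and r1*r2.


For ax^2+bx+c=0: sum = -b/a, product = c/a.
a=2, b=7, c=15
Sum = -(7)/2 = -7/2
Product = (15)/2 = 15/2


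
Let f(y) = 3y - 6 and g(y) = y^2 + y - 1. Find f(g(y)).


Substitute g(y) into f:
f(g(y)) = 3*(y^2 + y - 1) + (-6)
Expand and combine: 3y^2 + 3y - 9


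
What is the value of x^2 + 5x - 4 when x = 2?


Using direct substitution:
  1 * (2)^2 = 4
  5 * (2)^1 = 10
  constant: -4
Sum = 4 + 10 - 4 = 10


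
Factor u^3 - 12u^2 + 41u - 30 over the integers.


Try integer roots (divisors of -30). u=6: p(6)=0.
Divide out (u - 6): quotient is u^2 - 6u + 5.
Factor the quadratic: (u - 5)(u - 1)
Result: (u - 6)(u - 5)(u - 1)


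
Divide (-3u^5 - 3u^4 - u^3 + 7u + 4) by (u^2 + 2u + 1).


(-3u^5 - 3u^4 - u^3 + 7u + 4) / (u^2 + 2u + 1)
Step 1: -3u^3 * (u^2 + 2u + 1) = -3u^5 - 6u^4 - 3u^3; subtract.
Step 2: 3u^2 * (u^2 + 2u + 1) = 3u^4 + 6u^3 + 3u^2; subtract.
Step 3: -4u * (u^2 + 2u + 1) = -4u^3 - 8u^2 - 4u; subtract.
Step 4: 5 * (u^2 + 2u + 1) = 5u^2 + 10u + 5; subtract.
Quotient: -3u^3 + 3u^2 - 4u + 5, Remainder: u - 1


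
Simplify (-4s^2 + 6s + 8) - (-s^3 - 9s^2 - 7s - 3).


Distribute the minus sign:
  (-4s^2 + 6s + 8)
- (-s^3 - 9s^2 - 7s - 3)
Negate second polynomial: s^3 + 9s^2 + 7s + 3
Add: s^3 + 5s^2 + 13s + 11


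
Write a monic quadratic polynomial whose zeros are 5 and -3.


p(y) = (y - 5)(y + 3)
Expand: y^2 - 2y - 15


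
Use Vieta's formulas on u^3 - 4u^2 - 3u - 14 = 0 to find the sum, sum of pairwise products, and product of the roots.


Monic cubic u^3+bu^2+cu+d=0: sum=-b, pairwise sum=c, product=-d.
b=-4, c=-3, d=-14
r1+r2+r3 = 4
r1r2+r1r3+r2r3 = -3
r1r2r3 = 14


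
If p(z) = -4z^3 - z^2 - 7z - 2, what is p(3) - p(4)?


p(3) = -140
p(4) = -302
p(3) - p(4) = -140 + 302 = 162


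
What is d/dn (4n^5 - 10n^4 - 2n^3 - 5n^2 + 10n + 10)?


Apply the power rule term by term:
  d/dn(4n^5) = 20n^4
  d/dn(-10n^4) = -40n^3
  d/dn(-2n^3) = -6n^2
  d/dn(-5n^2) = -10n
  d/dn(10n) = 10
  d/dn(10) = 0
p'(n) = 20n^4 - 40n^3 - 6n^2 - 10n + 10


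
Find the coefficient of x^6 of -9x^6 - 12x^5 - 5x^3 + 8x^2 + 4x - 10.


Read off the coefficient of x^6: -9


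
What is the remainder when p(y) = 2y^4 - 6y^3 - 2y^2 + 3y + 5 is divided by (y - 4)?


By the Remainder Theorem, the remainder equals p(4):
  2*(4)^4 = 512
  -6*(4)^3 = -384
  -2*(4)^2 = -32
  3*(4)^1 = 12
  constant: 5
Sum: 512 - 384 - 32 + 12 + 5 = 113


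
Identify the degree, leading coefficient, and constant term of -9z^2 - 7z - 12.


Highest power of z is 2, with coefficient -9. Constant term is -12.
Degree = 2, leading coefficient = -9, constant term = -12


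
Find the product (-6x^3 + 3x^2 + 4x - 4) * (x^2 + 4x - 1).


Distribute each term of the first polynomial:
  (-6x^3)(x^2 + 4x - 1) = -6x^5 - 24x^4 + 6x^3
  (3x^2)(x^2 + 4x - 1) = 3x^4 + 12x^3 - 3x^2
  (4x)(x^2 + 4x - 1) = 4x^3 + 16x^2 - 4x
  (-4)(x^2 + 4x - 1) = -4x^2 - 16x + 4
Sum: -6x^5 - 21x^4 + 22x^3 + 9x^2 - 20x + 4


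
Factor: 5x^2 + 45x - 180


Roots satisfy r1 + r2 = -b/a = -9 and r1*r2 = c/a = -36.
So r1 = -12, r2 = 3.
5x^2 + 45x - 180 = 5(x - r1)(x - r2) = 5(x + 12)(x - 3)


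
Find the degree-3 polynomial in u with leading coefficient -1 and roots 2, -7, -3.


p(u) = -(u - 2)(u + 7)(u + 3)
Expand: -u^3 - 8u^2 - u + 42


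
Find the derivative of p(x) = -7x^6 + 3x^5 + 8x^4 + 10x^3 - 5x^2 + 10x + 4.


Apply the power rule term by term:
  d/dx(-7x^6) = -42x^5
  d/dx(3x^5) = 15x^4
  d/dx(8x^4) = 32x^3
  d/dx(10x^3) = 30x^2
  d/dx(-5x^2) = -10x
  d/dx(10x) = 10
  d/dx(4) = 0
p'(x) = -42x^5 + 15x^4 + 32x^3 + 30x^2 - 10x + 10


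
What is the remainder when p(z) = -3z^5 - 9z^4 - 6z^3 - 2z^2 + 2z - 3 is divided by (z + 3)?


By the Remainder Theorem, the remainder equals p(-3):
  -3*(-3)^5 = 729
  -9*(-3)^4 = -729
  -6*(-3)^3 = 162
  -2*(-3)^2 = -18
  2*(-3)^1 = -6
  constant: -3
Sum: 729 - 729 + 162 - 18 - 6 - 3 = 135


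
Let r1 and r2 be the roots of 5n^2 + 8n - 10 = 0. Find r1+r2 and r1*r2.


For an^2+bn+c=0: sum = -b/a, product = c/a.
a=5, b=8, c=-10
Sum = -(8)/5 = -8/5
Product = (-10)/5 = -2


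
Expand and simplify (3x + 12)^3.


Expand (3x + 12)^3 by repeated multiplication:
  (3x + 12)^2 = 9x^2 + 72x + 144
= 27x^3 + 324x^2 + 1296x + 1728


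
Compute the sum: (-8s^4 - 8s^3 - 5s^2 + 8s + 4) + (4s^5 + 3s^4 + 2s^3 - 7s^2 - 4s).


Align terms by degree and add:
  -8s^4 - 8s^3 - 5s^2 + 8s + 4
+ 4s^5 + 3s^4 + 2s^3 - 7s^2 - 4s
= 4s^5 - 5s^4 - 6s^3 - 12s^2 + 4s + 4


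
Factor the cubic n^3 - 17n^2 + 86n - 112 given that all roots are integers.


Try integer roots (divisors of -112). n=8: p(8)=0.
Divide out (n - 8): quotient is n^2 - 9n + 14.
Factor the quadratic: (n - 2)(n - 7)
Result: (n - 8)(n - 2)(n - 7)


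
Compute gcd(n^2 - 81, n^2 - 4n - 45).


Factor each:
  n^2 - 81 = (n - 9)(n + 9)
  n^2 - 4n - 45 = (n - 9)(n + 5)
Common monic factor: n - 9


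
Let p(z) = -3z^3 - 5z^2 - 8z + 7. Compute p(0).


Using direct substitution:
  -3 * (0)^3 = 0
  -5 * (0)^2 = 0
  -8 * (0)^1 = 0
  constant: 7
Sum = 0 + 0 + 0 + 7 = 7


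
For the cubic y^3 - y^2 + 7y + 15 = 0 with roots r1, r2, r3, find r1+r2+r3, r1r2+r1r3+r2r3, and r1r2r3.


Monic cubic y^3+by^2+cy+d=0: sum=-b, pairwise sum=c, product=-d.
b=-1, c=7, d=15
r1+r2+r3 = 1
r1r2+r1r3+r2r3 = 7
r1r2r3 = -15


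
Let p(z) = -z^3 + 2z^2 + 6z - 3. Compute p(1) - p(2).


p(1) = 4
p(2) = 9
p(1) - p(2) = 4 - 9 = -5


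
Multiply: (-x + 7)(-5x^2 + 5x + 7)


Distribute each term of the first polynomial:
  (-x)(-5x^2 + 5x + 7) = 5x^3 - 5x^2 - 7x
  (7)(-5x^2 + 5x + 7) = -35x^2 + 35x + 49
Sum: 5x^3 - 40x^2 + 28x + 49


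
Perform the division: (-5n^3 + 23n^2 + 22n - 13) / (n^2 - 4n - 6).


(-5n^3 + 23n^2 + 22n - 13) / (n^2 - 4n - 6)
Step 1: -5n * (n^2 - 4n - 6) = -5n^3 + 20n^2 + 30n; subtract.
Step 2: 3 * (n^2 - 4n - 6) = 3n^2 - 12n - 18; subtract.
Quotient: -5n + 3, Remainder: 4n + 5


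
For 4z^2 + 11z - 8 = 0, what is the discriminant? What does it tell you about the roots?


D = b^2 - 4ac = (11)^2 - 4(4)(-8) = 121 + 128 = 249
Since D > 0: two distinct irrational roots


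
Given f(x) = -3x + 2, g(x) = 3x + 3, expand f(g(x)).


Substitute g(x) into f:
f(g(x)) = -3*(3x + 3) + 2
Expand and combine: -9x - 7


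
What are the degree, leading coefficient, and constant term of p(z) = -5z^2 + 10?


Highest power of z is 2, with coefficient -5. Constant term is 10.
Degree = 2, leading coefficient = -5, constant term = 10
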